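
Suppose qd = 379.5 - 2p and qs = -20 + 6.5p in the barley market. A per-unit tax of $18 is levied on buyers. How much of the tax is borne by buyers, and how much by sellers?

Buyers bear 234/17, sellers bear 72/17

Pre-tax equilibrium: p* = 47, q* = 285.5.
Tax on buyers shifts demand to qd = 379.5 − 2(p + 18) = 343.5 - 2p.
343.5 - 2p = -20 + 6.5p gives seller price ps = 727/17; buyers pay pb = 727/17 + 18 = 1033/17.
New quantity: q = 379.5 − 2(1033/17) = 8771/34.
Buyer burden = 1033/17 − 47 = 234/17; seller burden = 47 − 727/17 = 72/17.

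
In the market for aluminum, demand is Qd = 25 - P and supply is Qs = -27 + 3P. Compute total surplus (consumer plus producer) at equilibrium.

Total surplus = 96

Equilibrium: 25 - P = -27 + 3P gives P* = 13, Q* = 12.
Demand choke price: P = 25; supply starts at P = 9.
CS = ½(25 − 13)(12) = 72; PS = ½(13 − 9)(12) = 24.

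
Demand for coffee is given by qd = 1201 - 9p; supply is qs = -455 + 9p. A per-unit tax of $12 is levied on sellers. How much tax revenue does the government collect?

Tax revenue = 3828

Pre-tax equilibrium: p* = 92, q* = 373.
Tax on sellers shifts supply to qs = -455 + 9(p − 12) = -563 + 9p.
1201 - 9p = -563 + 9p gives buyer price pb = 98; sellers receive ps = 98 − 12 = 86.
New quantity: q = 1201 − 9(98) = 319.
Revenue = 12 × 319 = 3828.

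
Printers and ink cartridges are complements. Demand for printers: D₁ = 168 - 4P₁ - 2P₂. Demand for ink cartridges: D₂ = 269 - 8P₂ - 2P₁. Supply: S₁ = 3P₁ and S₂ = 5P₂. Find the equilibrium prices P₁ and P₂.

Market 1: 168 - 4P₁ - 2P₂ = 3P₁ → 7P₁ + 2P₂ = 168.
Market 2: 13P₂ + 2P₁ = 269.
Eliminating P₂: 13×(1) − 2×(2) gives 87P₁ = 1646, so P₁ = 1646/87.
Back-substitute into (2): P₂ = (269 − 2×1646/87) / 13 = 1547/87.

P₁ = 1646/87, P₂ = 1547/87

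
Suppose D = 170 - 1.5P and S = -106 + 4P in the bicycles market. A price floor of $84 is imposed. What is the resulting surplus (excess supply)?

Surplus = 186

Equilibrium price would be P* = 552/11, so the floor at 84 binds.
At P = 84: D = 44, S = 230.
Surplus = 230 − 44 = 186.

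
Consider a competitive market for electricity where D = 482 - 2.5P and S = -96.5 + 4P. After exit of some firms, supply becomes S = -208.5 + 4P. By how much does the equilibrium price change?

Original equilibrium: P* = 89, Q* = 259.5.
New equilibrium: 482 - 2.5P = -208.5 + 4P, so 690.5 = 6.5P and P' = 1381/13; Q' = 482 − 2.5(1381/13) = 5627/26.
Change in price: 1381/13 − 89 = 224/13.

ΔP = 224/13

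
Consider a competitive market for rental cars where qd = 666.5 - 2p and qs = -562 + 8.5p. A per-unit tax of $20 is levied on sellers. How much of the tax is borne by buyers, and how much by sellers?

Pre-tax equilibrium: p* = 117, q* = 432.5.
Tax on sellers shifts supply to qs = -562 + 8.5(p − 20) = -732 + 8.5p.
666.5 - 2p = -732 + 8.5p gives buyer price pb = 2797/21; sellers receive ps = 2797/21 − 20 = 2377/21.
New quantity: q = 666.5 − 2(2797/21) = 16805/42.
Buyer burden = 2797/21 − 117 = 340/21; seller burden = 117 − 2377/21 = 80/21.

Buyers bear 340/21, sellers bear 80/21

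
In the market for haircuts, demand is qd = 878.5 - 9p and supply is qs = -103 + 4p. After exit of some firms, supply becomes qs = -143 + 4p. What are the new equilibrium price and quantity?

Original equilibrium: p* = 75.5, q* = 199.
New equilibrium: 878.5 - 9p = -143 + 4p, so 1021.5 = 13p and p' = 2043/26; q' = 878.5 − 9(2043/26) = 2227/13.

p' = 2043/26, q' = 2227/13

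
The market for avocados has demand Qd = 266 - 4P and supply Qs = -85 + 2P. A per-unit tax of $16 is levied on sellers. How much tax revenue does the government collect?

Pre-tax equilibrium: P* = 58.5, Q* = 32.
Tax on sellers shifts supply to Qs = -85 + 2(P − 16) = -117 + 2P.
266 - 4P = -117 + 2P gives buyer price Pb = 383/6; sellers receive Ps = 383/6 − 16 = 287/6.
New quantity: Q = 266 − 4(383/6) = 32/3.
Revenue = 16 × 32/3 = 512/3.

Tax revenue = 512/3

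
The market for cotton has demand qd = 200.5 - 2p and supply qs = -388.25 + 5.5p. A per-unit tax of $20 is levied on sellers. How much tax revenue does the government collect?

Pre-tax equilibrium: p* = 78.5, q* = 43.5.
Tax on sellers shifts supply to qs = -388.25 + 5.5(p − 20) = -498.25 + 5.5p.
200.5 - 2p = -498.25 + 5.5p gives buyer price pb = 559/6; sellers receive ps = 559/6 − 20 = 439/6.
New quantity: q = 200.5 − 2(559/6) = 85/6.
Revenue = 20 × 85/6 = 850/3.

Tax revenue = 850/3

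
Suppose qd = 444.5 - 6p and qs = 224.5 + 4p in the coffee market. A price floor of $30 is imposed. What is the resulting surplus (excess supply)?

Surplus = 80

Equilibrium price would be p* = 22, so the floor at 30 binds.
At p = 30: qd = 264.5, qs = 344.5.
Surplus = 344.5 − 264.5 = 80.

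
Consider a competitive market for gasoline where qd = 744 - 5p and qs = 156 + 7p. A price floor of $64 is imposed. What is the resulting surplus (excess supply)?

Surplus = 180

Equilibrium price would be p* = 49, so the floor at 64 binds.
At p = 64: qd = 424, qs = 604.
Surplus = 604 − 424 = 180.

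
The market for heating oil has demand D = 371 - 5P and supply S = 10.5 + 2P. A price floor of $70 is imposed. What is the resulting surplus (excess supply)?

Equilibrium price would be P* = 51.5, so the floor at 70 binds.
At P = 70: D = 21, S = 150.5.
Surplus = 150.5 − 21 = 129.5.

Surplus = 129.5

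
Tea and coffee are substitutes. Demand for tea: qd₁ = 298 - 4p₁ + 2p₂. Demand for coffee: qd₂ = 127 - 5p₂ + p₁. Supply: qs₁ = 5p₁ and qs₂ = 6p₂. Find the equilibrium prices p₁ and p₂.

p₁ = 3532/97, p₂ = 1441/97

Market 1: 298 - 4p₁ + 2p₂ = 5p₁ → 9p₁ - 2p₂ = 298.
Market 2: 11p₂ - p₁ = 127.
Eliminating p₂: 11×(1) + 2×(2) gives 97p₁ = 3532, so p₁ = 3532/97.
Back-substitute into (2): p₂ = (127 + 1×3532/97) / 11 = 1441/97.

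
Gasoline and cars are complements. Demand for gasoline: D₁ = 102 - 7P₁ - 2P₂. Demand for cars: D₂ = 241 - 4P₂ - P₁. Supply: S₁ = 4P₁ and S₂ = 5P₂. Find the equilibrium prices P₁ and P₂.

Market 1: 102 - 7P₁ - 2P₂ = 4P₁ → 11P₁ + 2P₂ = 102.
Market 2: 9P₂ + P₁ = 241.
Eliminating P₂: 9×(1) − 2×(2) gives 97P₁ = 436, so P₁ = 436/97.
Back-substitute into (2): P₂ = (241 − 1×436/97) / 9 = 2549/97.

P₁ = 436/97, P₂ = 2549/97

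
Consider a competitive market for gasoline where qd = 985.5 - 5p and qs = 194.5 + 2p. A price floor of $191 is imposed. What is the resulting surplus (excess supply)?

Surplus = 546

Equilibrium price would be p* = 113, so the floor at 191 binds.
At p = 191: qd = 30.5, qs = 576.5.
Surplus = 576.5 − 30.5 = 546.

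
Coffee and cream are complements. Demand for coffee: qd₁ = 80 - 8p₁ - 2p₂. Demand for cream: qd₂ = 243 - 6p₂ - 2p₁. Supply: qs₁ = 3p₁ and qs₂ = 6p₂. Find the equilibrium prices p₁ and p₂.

p₁ = 3.703125, p₂ = 19.6328125

Market 1: 80 - 8p₁ - 2p₂ = 3p₁ → 11p₁ + 2p₂ = 80.
Market 2: 12p₂ + 2p₁ = 243.
Eliminating p₂: 12×(1) − 2×(2) gives 128p₁ = 474, so p₁ = 3.703125.
Back-substitute into (2): p₂ = (243 − 2×3.703125) / 12 = 19.6328125.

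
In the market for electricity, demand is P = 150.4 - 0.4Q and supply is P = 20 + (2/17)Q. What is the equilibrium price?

Set the two price expressions equal: 150.4 - 0.4Q = 20 + (2/17)Q.
130.4 = (44/85)Q, so Q* = 2771/11.
P* = 150.4 − (0.4)(2771/11) = 546/11.

P* = 546/11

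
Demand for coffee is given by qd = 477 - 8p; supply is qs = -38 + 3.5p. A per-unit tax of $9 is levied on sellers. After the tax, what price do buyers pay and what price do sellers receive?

Pre-tax equilibrium: p* = 1030/23, q* = 2731/23.
Tax on sellers shifts supply to qs = -38 + 3.5(p − 9) = -69.5 + 3.5p.
477 - 8p = -69.5 + 3.5p gives buyer price pb = 1093/23; sellers receive ps = 1093/23 − 9 = 886/23.
New quantity: q = 477 − 8(1093/23) = 2227/23.

Buyers pay 1093/23, sellers receive 886/23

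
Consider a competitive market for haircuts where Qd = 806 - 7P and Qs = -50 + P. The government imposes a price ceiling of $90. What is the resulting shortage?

Shortage = 136

Equilibrium price would be P* = 107, so the ceiling at 90 binds.
At P = 90: Qd = 806 − 7(90) = 176, Qs = -50 + 1(90) = 40.
Shortage = 176 − 40 = 136.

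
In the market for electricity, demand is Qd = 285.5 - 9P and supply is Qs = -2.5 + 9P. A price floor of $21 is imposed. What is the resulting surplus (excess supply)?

Surplus = 90

Equilibrium price would be P* = 16, so the floor at 21 binds.
At P = 21: Qd = 96.5, Qs = 186.5.
Surplus = 186.5 − 96.5 = 90.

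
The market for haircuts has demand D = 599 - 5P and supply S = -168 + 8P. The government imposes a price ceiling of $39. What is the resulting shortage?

Shortage = 260

Equilibrium price would be P* = 59, so the ceiling at 39 binds.
At P = 39: D = 599 − 5(39) = 404, S = -168 + 8(39) = 144.
Shortage = 404 − 144 = 260.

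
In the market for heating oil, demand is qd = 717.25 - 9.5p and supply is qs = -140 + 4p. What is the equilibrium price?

p* = 63.5

Set qd = qs: 717.25 - 9.5p = -140 + 4p.
857.25 = 13.5p, so p* = 63.5.
q* = 717.25 − 9.5(63.5) = 114.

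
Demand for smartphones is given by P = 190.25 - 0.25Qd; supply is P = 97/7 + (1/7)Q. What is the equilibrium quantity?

Q* = 449

Set the two price expressions equal: 190.25 - 0.25Q = 97/7 + (1/7)Q.
4939/28 = (11/28)Q, so Q* = 449.
P* = 190.25 − (0.25)(449) = 78.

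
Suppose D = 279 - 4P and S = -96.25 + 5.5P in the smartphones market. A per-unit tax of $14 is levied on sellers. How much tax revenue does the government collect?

Tax revenue = 23562/19

Pre-tax equilibrium: P* = 39.5, Q* = 121.
Tax on sellers shifts supply to S = -96.25 + 5.5(P − 14) = -173.25 + 5.5P.
279 - 4P = -173.25 + 5.5P gives buyer price Pb = 1809/38; sellers receive Ps = 1809/38 − 14 = 1277/38.
New quantity: Q = 279 − 4(1809/38) = 1683/19.
Revenue = 14 × 1683/19 = 23562/19.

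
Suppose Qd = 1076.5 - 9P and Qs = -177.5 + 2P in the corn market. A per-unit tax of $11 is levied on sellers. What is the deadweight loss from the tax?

Deadweight loss = 99

Pre-tax equilibrium: P* = 114, Q* = 50.5.
Tax on sellers shifts supply to Qs = -177.5 + 2(P − 11) = -199.5 + 2P.
1076.5 - 9P = -199.5 + 2P gives buyer price Pb = 116; sellers receive Ps = 116 − 11 = 105.
New quantity: Q = 1076.5 − 9(116) = 32.5.
DWL = ½ × 11 × (50.5 − 32.5) = 99.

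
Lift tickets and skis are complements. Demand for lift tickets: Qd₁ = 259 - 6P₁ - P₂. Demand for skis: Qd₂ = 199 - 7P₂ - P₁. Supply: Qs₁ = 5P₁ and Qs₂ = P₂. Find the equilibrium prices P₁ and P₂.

Market 1: 259 - 6P₁ - P₂ = 5P₁ → 11P₁ + P₂ = 259.
Market 2: 8P₂ + P₁ = 199.
Eliminating P₂: 8×(1) − 1×(2) gives 87P₁ = 1873, so P₁ = 1873/87.
Back-substitute into (2): P₂ = (199 − 1×1873/87) / 8 = 1930/87.

P₁ = 1873/87, P₂ = 1930/87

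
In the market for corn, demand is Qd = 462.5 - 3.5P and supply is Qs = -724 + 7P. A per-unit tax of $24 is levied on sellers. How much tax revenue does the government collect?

Tax revenue = 264

Pre-tax equilibrium: P* = 113, Q* = 67.
Tax on sellers shifts supply to Qs = -724 + 7(P − 24) = -892 + 7P.
462.5 - 3.5P = -892 + 7P gives buyer price Pb = 129; sellers receive Ps = 129 − 24 = 105.
New quantity: Q = 462.5 − 3.5(129) = 11.
Revenue = 24 × 11 = 264.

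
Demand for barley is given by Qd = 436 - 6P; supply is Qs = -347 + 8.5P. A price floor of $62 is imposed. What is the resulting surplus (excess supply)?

Surplus = 116

Equilibrium price would be P* = 54, so the floor at 62 binds.
At P = 62: Qd = 64, Qs = 180.
Surplus = 180 − 64 = 116.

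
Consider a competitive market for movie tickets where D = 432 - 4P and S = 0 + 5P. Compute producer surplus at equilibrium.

Equilibrium: 432 - 4P = 0 + 5P gives P* = 48, Q* = 240.
Supply starts at P = 0 (where S = 0).
PS = ½(48 − 0)(240) = 5760.

Producer surplus = 5760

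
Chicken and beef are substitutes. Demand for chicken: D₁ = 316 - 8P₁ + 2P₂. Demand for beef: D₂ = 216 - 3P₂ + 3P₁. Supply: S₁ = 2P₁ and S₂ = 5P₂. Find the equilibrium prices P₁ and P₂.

P₁ = 40, P₂ = 42

Market 1: 316 - 8P₁ + 2P₂ = 2P₁ → 10P₁ - 2P₂ = 316.
Market 2: 8P₂ - 3P₁ = 216.
Eliminating P₂: 8×(1) + 2×(2) gives 74P₁ = 2960, so P₁ = 40.
Back-substitute into (2): P₂ = (216 + 3×40) / 8 = 42.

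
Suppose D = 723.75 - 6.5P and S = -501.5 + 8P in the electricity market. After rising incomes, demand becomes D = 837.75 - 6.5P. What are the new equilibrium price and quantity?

P' = 5357/58, Q' = 13769/58

Original equilibrium: P* = 84.5, Q* = 174.5.
New equilibrium: 837.75 - 6.5P = -501.5 + 8P, so 1339.25 = 14.5P and P' = 5357/58; Q' = 837.75 − 6.5(5357/58) = 13769/58.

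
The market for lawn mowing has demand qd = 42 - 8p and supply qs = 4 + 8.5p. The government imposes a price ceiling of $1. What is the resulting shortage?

Shortage = 21.5

Equilibrium price would be p* = 76/33, so the ceiling at 1 binds.
At p = 1: qd = 42 − 8(1) = 34, qs = 4 + 8.5(1) = 12.5.
Shortage = 34 − 12.5 = 21.5.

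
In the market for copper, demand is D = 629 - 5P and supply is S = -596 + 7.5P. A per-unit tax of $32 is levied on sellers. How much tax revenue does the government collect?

Pre-tax equilibrium: P* = 98, Q* = 139.
Tax on sellers shifts supply to S = -596 + 7.5(P − 32) = -836 + 7.5P.
629 - 5P = -836 + 7.5P gives buyer price Pb = 117.2; sellers receive Ps = 117.2 − 32 = 85.2.
New quantity: Q = 629 − 5(117.2) = 43.
Revenue = 32 × 43 = 1376.

Tax revenue = 1376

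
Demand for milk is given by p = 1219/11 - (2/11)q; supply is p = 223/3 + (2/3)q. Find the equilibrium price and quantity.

Set the two price expressions equal: 1219/11 - (2/11)q = 223/3 + (2/3)q.
1204/33 = (28/33)q, so q* = 43.
p* = 1219/11 − (2/11)(43) = 103.

p* = 103, q* = 43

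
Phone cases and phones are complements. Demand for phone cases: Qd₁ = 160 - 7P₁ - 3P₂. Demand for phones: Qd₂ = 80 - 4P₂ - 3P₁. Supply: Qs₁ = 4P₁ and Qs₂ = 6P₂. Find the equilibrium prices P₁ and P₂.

Market 1: 160 - 7P₁ - 3P₂ = 4P₁ → 11P₁ + 3P₂ = 160.
Market 2: 10P₂ + 3P₁ = 80.
Eliminating P₂: 10×(1) − 3×(2) gives 101P₁ = 1360, so P₁ = 1360/101.
Back-substitute into (2): P₂ = (80 − 3×1360/101) / 10 = 400/101.

P₁ = 1360/101, P₂ = 400/101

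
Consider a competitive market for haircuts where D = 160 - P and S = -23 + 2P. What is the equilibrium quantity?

Set D = S: 160 - P = -23 + 2P.
183 = 3P, so P* = 61.
Q* = 160 − 1(61) = 99.

Q* = 99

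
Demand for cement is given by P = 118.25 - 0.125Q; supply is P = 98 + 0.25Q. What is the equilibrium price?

P* = 111.5

Set the two price expressions equal: 118.25 - 0.125Q = 98 + 0.25Q.
20.25 = 0.375Q, so Q* = 54.
P* = 118.25 − (0.125)(54) = 111.5.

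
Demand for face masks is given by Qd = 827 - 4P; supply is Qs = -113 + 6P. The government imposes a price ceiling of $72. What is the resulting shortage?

Shortage = 220

Equilibrium price would be P* = 94, so the ceiling at 72 binds.
At P = 72: Qd = 827 − 4(72) = 539, Qs = -113 + 6(72) = 319.
Shortage = 539 − 319 = 220.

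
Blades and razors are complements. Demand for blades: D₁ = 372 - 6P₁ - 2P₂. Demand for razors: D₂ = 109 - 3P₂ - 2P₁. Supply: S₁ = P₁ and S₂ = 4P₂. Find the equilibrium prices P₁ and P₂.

P₁ = 2386/45, P₂ = 19/45

Market 1: 372 - 6P₁ - 2P₂ = P₁ → 7P₁ + 2P₂ = 372.
Market 2: 7P₂ + 2P₁ = 109.
Eliminating P₂: 7×(1) − 2×(2) gives 45P₁ = 2386, so P₁ = 2386/45.
Back-substitute into (2): P₂ = (109 − 2×2386/45) / 7 = 19/45.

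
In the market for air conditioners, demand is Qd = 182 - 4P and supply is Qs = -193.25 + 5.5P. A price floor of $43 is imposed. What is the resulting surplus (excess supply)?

Equilibrium price would be P* = 39.5, so the floor at 43 binds.
At P = 43: Qd = 10, Qs = 43.25.
Surplus = 43.25 − 10 = 33.25.

Surplus = 33.25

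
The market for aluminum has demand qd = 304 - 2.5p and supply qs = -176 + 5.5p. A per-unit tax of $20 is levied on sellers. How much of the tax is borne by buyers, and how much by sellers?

Buyers bear $13.75, sellers bear $6.25

Pre-tax equilibrium: p* = 60, q* = 154.
Tax on sellers shifts supply to qs = -176 + 5.5(p − 20) = -286 + 5.5p.
304 - 2.5p = -286 + 5.5p gives buyer price pb = 73.75; sellers receive ps = 73.75 − 20 = 53.75.
New quantity: q = 304 − 2.5(73.75) = 119.625.
Buyer burden = 73.75 − 60 = 13.75; seller burden = 60 − 53.75 = 6.25.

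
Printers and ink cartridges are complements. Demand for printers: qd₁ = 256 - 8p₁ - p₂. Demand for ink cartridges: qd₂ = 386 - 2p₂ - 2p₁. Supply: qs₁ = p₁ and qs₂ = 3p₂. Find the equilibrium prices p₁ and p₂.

Market 1: 256 - 8p₁ - p₂ = p₁ → 9p₁ + p₂ = 256.
Market 2: 5p₂ + 2p₁ = 386.
Eliminating p₂: 5×(1) − 1×(2) gives 43p₁ = 894, so p₁ = 894/43.
Back-substitute into (2): p₂ = (386 − 2×894/43) / 5 = 2962/43.

p₁ = 894/43, p₂ = 2962/43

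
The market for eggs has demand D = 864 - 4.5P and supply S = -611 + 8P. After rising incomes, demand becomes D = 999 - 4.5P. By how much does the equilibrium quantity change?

Original equilibrium: P* = 118, Q* = 333.
New equilibrium: 999 - 4.5P = -611 + 8P, so 1610 = 12.5P and P' = 128.8; Q' = 999 − 4.5(128.8) = 419.4.
Change in quantity: 419.4 − 333 = 86.4.

ΔQ = 86.4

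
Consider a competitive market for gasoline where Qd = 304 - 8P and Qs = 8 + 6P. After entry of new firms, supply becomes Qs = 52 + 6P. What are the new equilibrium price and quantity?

P' = 18, Q' = 160

Original equilibrium: P* = 148/7, Q* = 944/7.
New equilibrium: 304 - 8P = 52 + 6P, so 252 = 14P and P' = 18; Q' = 304 − 8(18) = 160.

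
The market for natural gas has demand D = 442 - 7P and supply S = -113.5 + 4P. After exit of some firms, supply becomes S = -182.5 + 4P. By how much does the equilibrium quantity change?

Original equilibrium: P* = 50.5, Q* = 88.5.
New equilibrium: 442 - 7P = -182.5 + 4P, so 624.5 = 11P and P' = 1249/22; Q' = 442 − 7(1249/22) = 981/22.
Change in quantity: 981/22 − 88.5 = -483/11.

ΔQ = -483/11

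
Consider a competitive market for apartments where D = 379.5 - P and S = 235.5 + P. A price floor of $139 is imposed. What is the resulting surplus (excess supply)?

Equilibrium price would be P* = 72, so the floor at 139 binds.
At P = 139: D = 240.5, S = 374.5.
Surplus = 374.5 − 240.5 = 134.

Surplus = 134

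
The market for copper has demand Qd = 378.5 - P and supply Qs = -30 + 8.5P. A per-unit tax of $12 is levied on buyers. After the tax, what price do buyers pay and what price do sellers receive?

Buyers pay 1021/19, sellers receive 793/19

Pre-tax equilibrium: P* = 43, Q* = 335.5.
Tax on buyers shifts demand to Qd = 378.5 − 1(P + 12) = 366.5 - P.
366.5 - P = -30 + 8.5P gives seller price Ps = 793/19; buyers pay Pb = 793/19 + 12 = 1021/19.
New quantity: Q = 378.5 − 1(1021/19) = 12341/38.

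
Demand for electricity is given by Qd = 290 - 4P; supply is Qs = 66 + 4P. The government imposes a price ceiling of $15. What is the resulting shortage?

Equilibrium price would be P* = 28, so the ceiling at 15 binds.
At P = 15: Qd = 290 − 4(15) = 230, Qs = 66 + 4(15) = 126.
Shortage = 230 − 126 = 104.

Shortage = 104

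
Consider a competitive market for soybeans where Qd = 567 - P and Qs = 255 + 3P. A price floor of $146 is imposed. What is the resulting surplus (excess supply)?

Surplus = 272

Equilibrium price would be P* = 78, so the floor at 146 binds.
At P = 146: Qd = 421, Qs = 693.
Surplus = 693 − 421 = 272.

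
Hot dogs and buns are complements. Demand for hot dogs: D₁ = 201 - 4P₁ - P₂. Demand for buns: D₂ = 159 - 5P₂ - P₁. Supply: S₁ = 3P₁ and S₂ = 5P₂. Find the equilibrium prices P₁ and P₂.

Market 1: 201 - 4P₁ - P₂ = 3P₁ → 7P₁ + P₂ = 201.
Market 2: 10P₂ + P₁ = 159.
Eliminating P₂: 10×(1) − 1×(2) gives 69P₁ = 1851, so P₁ = 617/23.
Back-substitute into (2): P₂ = (159 − 1×617/23) / 10 = 304/23.

P₁ = 617/23, P₂ = 304/23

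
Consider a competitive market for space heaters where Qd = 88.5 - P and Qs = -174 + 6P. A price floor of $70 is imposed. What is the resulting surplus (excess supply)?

Surplus = 227.5

Equilibrium price would be P* = 37.5, so the floor at 70 binds.
At P = 70: Qd = 18.5, Qs = 246.
Surplus = 246 − 18.5 = 227.5.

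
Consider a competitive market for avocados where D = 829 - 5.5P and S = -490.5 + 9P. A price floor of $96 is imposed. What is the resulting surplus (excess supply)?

Equilibrium price would be P* = 91, so the floor at 96 binds.
At P = 96: D = 301, S = 373.5.
Surplus = 373.5 − 301 = 72.5.

Surplus = 72.5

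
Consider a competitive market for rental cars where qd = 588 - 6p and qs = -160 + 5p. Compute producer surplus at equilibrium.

Producer surplus = 3240

Equilibrium: 588 - 6p = -160 + 5p gives p* = 68, q* = 180.
Supply starts at p = 32 (where qs = 0).
PS = ½(68 − 32)(180) = 3240.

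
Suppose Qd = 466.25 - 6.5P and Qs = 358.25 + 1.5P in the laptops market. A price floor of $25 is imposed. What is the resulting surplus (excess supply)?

Equilibrium price would be P* = 13.5, so the floor at 25 binds.
At P = 25: Qd = 303.75, Qs = 395.75.
Surplus = 395.75 − 303.75 = 92.

Surplus = 92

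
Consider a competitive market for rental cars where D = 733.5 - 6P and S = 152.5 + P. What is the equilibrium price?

Set D = S: 733.5 - 6P = 152.5 + P.
581 = 7P, so P* = 83.
Q* = 733.5 − 6(83) = 235.5.

P* = 83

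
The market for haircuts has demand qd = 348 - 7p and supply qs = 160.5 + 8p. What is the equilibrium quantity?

Set qd = qs: 348 - 7p = 160.5 + 8p.
187.5 = 15p, so p* = 12.5.
q* = 348 − 7(12.5) = 260.5.

q* = 260.5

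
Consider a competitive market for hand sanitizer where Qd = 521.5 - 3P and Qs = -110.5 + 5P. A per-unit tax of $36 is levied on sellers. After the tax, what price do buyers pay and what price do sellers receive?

Pre-tax equilibrium: P* = 79, Q* = 284.5.
Tax on sellers shifts supply to Qs = -110.5 + 5(P − 36) = -290.5 + 5P.
521.5 - 3P = -290.5 + 5P gives buyer price Pb = 101.5; sellers receive Ps = 101.5 − 36 = 65.5.
New quantity: Q = 521.5 − 3(101.5) = 217.

Buyers pay $101.5, sellers receive $65.5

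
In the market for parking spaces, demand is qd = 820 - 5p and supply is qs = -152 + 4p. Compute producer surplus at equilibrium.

Equilibrium: 820 - 5p = -152 + 4p gives p* = 108, q* = 280.
Supply starts at p = 38 (where qs = 0).
PS = ½(108 − 38)(280) = 9800.

Producer surplus = 9800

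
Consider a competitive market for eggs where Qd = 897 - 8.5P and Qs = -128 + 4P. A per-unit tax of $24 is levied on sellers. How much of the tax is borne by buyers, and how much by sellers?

Buyers bear $7.68, sellers bear $16.32

Pre-tax equilibrium: P* = 82, Q* = 200.
Tax on sellers shifts supply to Qs = -128 + 4(P − 24) = -224 + 4P.
897 - 8.5P = -224 + 4P gives buyer price Pb = 89.68; sellers receive Ps = 89.68 − 24 = 65.68.
New quantity: Q = 897 − 8.5(89.68) = 134.72.
Buyer burden = 89.68 − 82 = 7.68; seller burden = 82 − 65.68 = 16.32.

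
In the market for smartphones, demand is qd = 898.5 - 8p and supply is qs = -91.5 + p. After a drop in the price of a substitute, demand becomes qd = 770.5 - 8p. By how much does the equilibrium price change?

Δp = -128/9

Original equilibrium: p* = 110, q* = 18.5.
New equilibrium: 770.5 - 8p = -91.5 + p, so 862 = 9p and p' = 862/9; q' = 770.5 − 8(862/9) = 77/18.
Change in price: 862/9 − 110 = -128/9.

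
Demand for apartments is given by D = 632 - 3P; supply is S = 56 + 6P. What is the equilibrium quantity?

Q* = 440

Set D = S: 632 - 3P = 56 + 6P.
576 = 9P, so P* = 64.
Q* = 632 − 3(64) = 440.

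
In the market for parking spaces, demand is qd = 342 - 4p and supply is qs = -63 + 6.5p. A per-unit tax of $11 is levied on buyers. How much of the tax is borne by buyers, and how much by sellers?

Pre-tax equilibrium: p* = 270/7, q* = 1314/7.
Tax on buyers shifts demand to qd = 342 − 4(p + 11) = 298 - 4p.
298 - 4p = -63 + 6.5p gives seller price ps = 722/21; buyers pay pb = 722/21 + 11 = 953/21.
New quantity: q = 342 − 4(953/21) = 3370/21.
Buyer burden = 953/21 − 270/7 = 143/21; seller burden = 270/7 − 722/21 = 88/21.

Buyers bear 143/21, sellers bear 88/21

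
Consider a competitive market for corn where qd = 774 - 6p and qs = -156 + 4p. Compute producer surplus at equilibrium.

Equilibrium: 774 - 6p = -156 + 4p gives p* = 93, q* = 216.
Supply starts at p = 39 (where qs = 0).
PS = ½(93 − 39)(216) = 5832.

Producer surplus = 5832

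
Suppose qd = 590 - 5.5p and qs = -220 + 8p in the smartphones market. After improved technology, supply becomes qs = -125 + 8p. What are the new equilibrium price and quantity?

Original equilibrium: p* = 60, q* = 260.
New equilibrium: 590 - 5.5p = -125 + 8p, so 715 = 13.5p and p' = 1430/27; q' = 590 − 5.5(1430/27) = 8065/27.

p' = 1430/27, q' = 8065/27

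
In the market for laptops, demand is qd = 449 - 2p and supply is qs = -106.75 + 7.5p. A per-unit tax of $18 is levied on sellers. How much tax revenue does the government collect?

Tax revenue = 103824/19

Pre-tax equilibrium: p* = 58.5, q* = 332.
Tax on sellers shifts supply to qs = -106.75 + 7.5(p − 18) = -241.75 + 7.5p.
449 - 2p = -241.75 + 7.5p gives buyer price pb = 2763/38; sellers receive ps = 2763/38 − 18 = 2079/38.
New quantity: q = 449 − 2(2763/38) = 5768/19.
Revenue = 18 × 5768/19 = 103824/19.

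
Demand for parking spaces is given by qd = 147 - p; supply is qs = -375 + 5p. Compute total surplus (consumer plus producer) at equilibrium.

Equilibrium: 147 - p = -375 + 5p gives p* = 87, q* = 60.
Demand choke price: p = 147; supply starts at p = 75.
CS = ½(147 − 87)(60) = 1800; PS = ½(87 − 75)(60) = 360.

Total surplus = 2160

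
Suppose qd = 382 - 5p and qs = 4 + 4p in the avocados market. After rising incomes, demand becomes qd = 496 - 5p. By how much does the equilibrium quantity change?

Δq = 152/3

Original equilibrium: p* = 42, q* = 172.
New equilibrium: 496 - 5p = 4 + 4p, so 492 = 9p and p' = 164/3; q' = 496 − 5(164/3) = 668/3.
Change in quantity: 668/3 − 172 = 152/3.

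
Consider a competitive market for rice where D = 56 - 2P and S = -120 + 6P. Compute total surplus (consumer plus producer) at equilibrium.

Total surplus = 48

Equilibrium: 56 - 2P = -120 + 6P gives P* = 22, Q* = 12.
Demand choke price: P = 28; supply starts at P = 20.
CS = ½(28 − 22)(12) = 36; PS = ½(22 − 20)(12) = 12.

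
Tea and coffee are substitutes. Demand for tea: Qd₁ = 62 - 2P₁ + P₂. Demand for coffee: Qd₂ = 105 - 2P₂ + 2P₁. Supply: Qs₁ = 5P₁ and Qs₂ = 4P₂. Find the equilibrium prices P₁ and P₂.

P₁ = 11.925, P₂ = 21.475

Market 1: 62 - 2P₁ + P₂ = 5P₁ → 7P₁ - P₂ = 62.
Market 2: 6P₂ - 2P₁ = 105.
Eliminating P₂: 6×(1) + 1×(2) gives 40P₁ = 477, so P₁ = 11.925.
Back-substitute into (2): P₂ = (105 + 2×11.925) / 6 = 21.475.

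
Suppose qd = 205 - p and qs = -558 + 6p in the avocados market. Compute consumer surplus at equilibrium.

Equilibrium: 205 - p = -558 + 6p gives p* = 109, q* = 96.
Demand choke price (qd = 0): p = 205.
CS = ½(205 − 109)(96) = 4608.

Consumer surplus = 4608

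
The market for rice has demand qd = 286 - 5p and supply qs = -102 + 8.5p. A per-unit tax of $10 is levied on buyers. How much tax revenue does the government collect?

Tax revenue = 29920/27

Pre-tax equilibrium: p* = 776/27, q* = 3842/27.
Tax on buyers shifts demand to qd = 286 − 5(p + 10) = 236 - 5p.
236 - 5p = -102 + 8.5p gives seller price ps = 676/27; buyers pay pb = 676/27 + 10 = 946/27.
New quantity: q = 286 − 5(946/27) = 2992/27.
Revenue = 10 × 2992/27 = 29920/27.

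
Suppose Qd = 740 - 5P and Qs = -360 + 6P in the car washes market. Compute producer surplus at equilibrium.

Equilibrium: 740 - 5P = -360 + 6P gives P* = 100, Q* = 240.
Supply starts at P = 60 (where Qs = 0).
PS = ½(100 − 60)(240) = 4800.

Producer surplus = 4800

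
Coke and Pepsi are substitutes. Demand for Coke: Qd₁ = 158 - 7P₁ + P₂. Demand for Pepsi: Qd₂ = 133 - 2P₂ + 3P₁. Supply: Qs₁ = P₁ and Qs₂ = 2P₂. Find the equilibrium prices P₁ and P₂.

P₁ = 765/29, P₂ = 1538/29

Market 1: 158 - 7P₁ + P₂ = P₁ → 8P₁ - P₂ = 158.
Market 2: 4P₂ - 3P₁ = 133.
Eliminating P₂: 4×(1) + 1×(2) gives 29P₁ = 765, so P₁ = 765/29.
Back-substitute into (2): P₂ = (133 + 3×765/29) / 4 = 1538/29.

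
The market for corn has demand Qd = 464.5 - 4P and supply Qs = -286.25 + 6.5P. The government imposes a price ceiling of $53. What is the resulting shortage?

Shortage = 194.25

Equilibrium price would be P* = 71.5, so the ceiling at 53 binds.
At P = 53: Qd = 464.5 − 4(53) = 252.5, Qs = -286.25 + 6.5(53) = 58.25.
Shortage = 252.5 − 58.25 = 194.25.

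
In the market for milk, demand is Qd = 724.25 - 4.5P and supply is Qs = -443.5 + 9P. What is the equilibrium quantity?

Set Qd = Qs: 724.25 - 4.5P = -443.5 + 9P.
1167.75 = 13.5P, so P* = 86.5.
Q* = 724.25 − 4.5(86.5) = 335.

Q* = 335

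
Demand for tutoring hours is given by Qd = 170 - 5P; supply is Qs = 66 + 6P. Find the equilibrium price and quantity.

P* = 104/11, Q* = 1350/11

Set Qd = Qs: 170 - 5P = 66 + 6P.
104 = 11P, so P* = 104/11.
Q* = 170 − 5(104/11) = 1350/11.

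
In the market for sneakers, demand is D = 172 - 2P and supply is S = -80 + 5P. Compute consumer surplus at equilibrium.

Equilibrium: 172 - 2P = -80 + 5P gives P* = 36, Q* = 100.
Demand choke price (D = 0): P = 86.
CS = ½(86 − 36)(100) = 2500.

Consumer surplus = 2500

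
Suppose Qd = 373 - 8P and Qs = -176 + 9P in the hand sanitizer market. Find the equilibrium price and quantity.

Set Qd = Qs: 373 - 8P = -176 + 9P.
549 = 17P, so P* = 549/17.
Q* = 373 − 8(549/17) = 1949/17.

P* = 549/17, Q* = 1949/17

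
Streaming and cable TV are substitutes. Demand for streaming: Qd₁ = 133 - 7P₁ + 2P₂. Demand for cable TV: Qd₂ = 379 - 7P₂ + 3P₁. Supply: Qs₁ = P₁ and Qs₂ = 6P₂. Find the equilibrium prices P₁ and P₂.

Market 1: 133 - 7P₁ + 2P₂ = P₁ → 8P₁ - 2P₂ = 133.
Market 2: 13P₂ - 3P₁ = 379.
Eliminating P₂: 13×(1) + 2×(2) gives 98P₁ = 2487, so P₁ = 2487/98.
Back-substitute into (2): P₂ = (379 + 3×2487/98) / 13 = 3431/98.

P₁ = 2487/98, P₂ = 3431/98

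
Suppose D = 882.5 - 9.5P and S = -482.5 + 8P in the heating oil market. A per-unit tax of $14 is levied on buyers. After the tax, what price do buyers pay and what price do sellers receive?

Buyers pay $84.4, sellers receive $70.4

Pre-tax equilibrium: P* = 78, Q* = 141.5.
Tax on buyers shifts demand to D = 882.5 − 9.5(P + 14) = 749.5 - 9.5P.
749.5 - 9.5P = -482.5 + 8P gives seller price Ps = 70.4; buyers pay Pb = 70.4 + 14 = 84.4.
New quantity: Q = 882.5 − 9.5(84.4) = 80.7.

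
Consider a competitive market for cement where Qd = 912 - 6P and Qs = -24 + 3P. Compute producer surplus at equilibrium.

Producer surplus = 13824

Equilibrium: 912 - 6P = -24 + 3P gives P* = 104, Q* = 288.
Supply starts at P = 8 (where Qs = 0).
PS = ½(104 − 8)(288) = 13824.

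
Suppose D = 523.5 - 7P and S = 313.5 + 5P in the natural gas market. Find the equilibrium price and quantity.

Set D = S: 523.5 - 7P = 313.5 + 5P.
210 = 12P, so P* = 17.5.
Q* = 523.5 − 7(17.5) = 401.

P* = 17.5, Q* = 401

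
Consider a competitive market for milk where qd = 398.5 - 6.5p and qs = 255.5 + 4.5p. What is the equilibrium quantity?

q* = 314

Set qd = qs: 398.5 - 6.5p = 255.5 + 4.5p.
143 = 11p, so p* = 13.
q* = 398.5 − 6.5(13) = 314.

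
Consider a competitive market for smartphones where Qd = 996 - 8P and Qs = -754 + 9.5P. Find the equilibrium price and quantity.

Set Qd = Qs: 996 - 8P = -754 + 9.5P.
1750 = 17.5P, so P* = 100.
Q* = 996 − 8(100) = 196.

P* = 100, Q* = 196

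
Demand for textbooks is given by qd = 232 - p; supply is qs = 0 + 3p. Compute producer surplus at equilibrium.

Producer surplus = 5046

Equilibrium: 232 - p = 0 + 3p gives p* = 58, q* = 174.
Supply starts at p = 0 (where qs = 0).
PS = ½(58 − 0)(174) = 5046.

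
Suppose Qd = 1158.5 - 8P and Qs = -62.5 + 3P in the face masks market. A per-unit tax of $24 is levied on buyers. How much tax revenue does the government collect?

Pre-tax equilibrium: P* = 111, Q* = 270.5.
Tax on buyers shifts demand to Qd = 1158.5 − 8(P + 24) = 966.5 - 8P.
966.5 - 8P = -62.5 + 3P gives seller price Ps = 1029/11; buyers pay Pb = 1029/11 + 24 = 1293/11.
New quantity: Q = 1158.5 − 8(1293/11) = 4799/22.
Revenue = 24 × 4799/22 = 57588/11.

Tax revenue = 57588/11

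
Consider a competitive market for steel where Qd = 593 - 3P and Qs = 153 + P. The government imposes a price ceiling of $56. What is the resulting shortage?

Equilibrium price would be P* = 110, so the ceiling at 56 binds.
At P = 56: Qd = 593 − 3(56) = 425, Qs = 153 + 1(56) = 209.
Shortage = 425 − 209 = 216.

Shortage = 216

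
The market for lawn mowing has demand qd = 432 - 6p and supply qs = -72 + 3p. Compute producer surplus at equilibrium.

Equilibrium: 432 - 6p = -72 + 3p gives p* = 56, q* = 96.
Supply starts at p = 24 (where qs = 0).
PS = ½(56 − 24)(96) = 1536.

Producer surplus = 1536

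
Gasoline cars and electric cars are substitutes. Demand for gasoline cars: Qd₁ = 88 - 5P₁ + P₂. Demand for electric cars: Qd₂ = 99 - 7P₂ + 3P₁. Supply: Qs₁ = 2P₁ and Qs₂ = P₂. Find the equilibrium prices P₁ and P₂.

Market 1: 88 - 5P₁ + P₂ = 2P₁ → 7P₁ - P₂ = 88.
Market 2: 8P₂ - 3P₁ = 99.
Eliminating P₂: 8×(1) + 1×(2) gives 53P₁ = 803, so P₁ = 803/53.
Back-substitute into (2): P₂ = (99 + 3×803/53) / 8 = 957/53.

P₁ = 803/53, P₂ = 957/53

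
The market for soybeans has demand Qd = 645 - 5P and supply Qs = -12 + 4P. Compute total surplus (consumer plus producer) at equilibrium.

Equilibrium: 645 - 5P = -12 + 4P gives P* = 73, Q* = 280.
Demand choke price: P = 129; supply starts at P = 3.
CS = ½(129 − 73)(280) = 7840; PS = ½(73 − 3)(280) = 9800.

Total surplus = 17640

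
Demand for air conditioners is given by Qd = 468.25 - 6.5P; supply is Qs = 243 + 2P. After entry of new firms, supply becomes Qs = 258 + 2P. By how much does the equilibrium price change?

Original equilibrium: P* = 26.5, Q* = 296.
New equilibrium: 468.25 - 6.5P = 258 + 2P, so 210.25 = 8.5P and P' = 841/34; Q' = 468.25 − 6.5(841/34) = 5227/17.
Change in price: 841/34 − 26.5 = -30/17.

ΔP = -30/17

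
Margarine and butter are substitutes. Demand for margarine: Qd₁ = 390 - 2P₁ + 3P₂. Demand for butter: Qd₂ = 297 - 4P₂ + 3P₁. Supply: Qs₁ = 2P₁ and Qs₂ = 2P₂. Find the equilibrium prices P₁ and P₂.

P₁ = 215.4, P₂ = 157.2

Market 1: 390 - 2P₁ + 3P₂ = 2P₁ → 4P₁ - 3P₂ = 390.
Market 2: 6P₂ - 3P₁ = 297.
Eliminating P₂: 6×(1) + 3×(2) gives 15P₁ = 3231, so P₁ = 215.4.
Back-substitute into (2): P₂ = (297 + 3×215.4) / 6 = 157.2.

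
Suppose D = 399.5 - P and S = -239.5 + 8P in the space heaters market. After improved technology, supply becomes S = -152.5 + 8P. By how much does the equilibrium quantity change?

ΔQ = 29/3

Original equilibrium: P* = 71, Q* = 328.5.
New equilibrium: 399.5 - P = -152.5 + 8P, so 552 = 9P and P' = 184/3; Q' = 399.5 − 1(184/3) = 2029/6.
Change in quantity: 2029/6 − 328.5 = 29/3.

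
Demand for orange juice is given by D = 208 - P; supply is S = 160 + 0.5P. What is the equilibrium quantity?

Q* = 176

Set D = S: 208 - P = 160 + 0.5P.
48 = 1.5P, so P* = 32.
Q* = 208 − 1(32) = 176.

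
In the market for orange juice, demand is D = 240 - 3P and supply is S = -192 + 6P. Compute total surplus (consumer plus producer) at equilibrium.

Total surplus = 2304

Equilibrium: 240 - 3P = -192 + 6P gives P* = 48, Q* = 96.
Demand choke price: P = 80; supply starts at P = 32.
CS = ½(80 − 48)(96) = 1536; PS = ½(48 − 32)(96) = 768.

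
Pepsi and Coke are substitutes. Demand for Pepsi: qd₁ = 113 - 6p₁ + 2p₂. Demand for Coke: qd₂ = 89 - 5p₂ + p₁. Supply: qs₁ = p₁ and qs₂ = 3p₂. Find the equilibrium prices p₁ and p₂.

p₁ = 541/27, p₂ = 368/27

Market 1: 113 - 6p₁ + 2p₂ = p₁ → 7p₁ - 2p₂ = 113.
Market 2: 8p₂ - p₁ = 89.
Eliminating p₂: 8×(1) + 2×(2) gives 54p₁ = 1082, so p₁ = 541/27.
Back-substitute into (2): p₂ = (89 + 1×541/27) / 8 = 368/27.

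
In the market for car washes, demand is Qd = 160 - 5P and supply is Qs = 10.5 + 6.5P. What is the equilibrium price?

P* = 13

Set Qd = Qs: 160 - 5P = 10.5 + 6.5P.
149.5 = 11.5P, so P* = 13.
Q* = 160 − 5(13) = 95.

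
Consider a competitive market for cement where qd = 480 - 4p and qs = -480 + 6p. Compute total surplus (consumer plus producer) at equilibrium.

Equilibrium: 480 - 4p = -480 + 6p gives p* = 96, q* = 96.
Demand choke price: p = 120; supply starts at p = 80.
CS = ½(120 − 96)(96) = 1152; PS = ½(96 − 80)(96) = 768.

Total surplus = 1920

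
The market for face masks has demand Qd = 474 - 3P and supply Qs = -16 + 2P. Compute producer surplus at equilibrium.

Producer surplus = 8100

Equilibrium: 474 - 3P = -16 + 2P gives P* = 98, Q* = 180.
Supply starts at P = 8 (where Qs = 0).
PS = ½(98 − 8)(180) = 8100.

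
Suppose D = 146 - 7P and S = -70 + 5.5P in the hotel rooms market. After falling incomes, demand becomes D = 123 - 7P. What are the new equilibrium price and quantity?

P' = 15.44, Q' = 14.92

Original equilibrium: P* = 17.28, Q* = 25.04.
New equilibrium: 123 - 7P = -70 + 5.5P, so 193 = 12.5P and P' = 15.44; Q' = 123 − 7(15.44) = 14.92.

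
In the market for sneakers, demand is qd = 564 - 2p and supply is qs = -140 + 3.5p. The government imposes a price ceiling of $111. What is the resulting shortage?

Shortage = 93.5

Equilibrium price would be p* = 128, so the ceiling at 111 binds.
At p = 111: qd = 564 − 2(111) = 342, qs = -140 + 3.5(111) = 248.5.
Shortage = 342 − 248.5 = 93.5.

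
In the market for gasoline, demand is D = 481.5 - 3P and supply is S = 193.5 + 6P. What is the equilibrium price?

Set D = S: 481.5 - 3P = 193.5 + 6P.
288 = 9P, so P* = 32.
Q* = 481.5 − 3(32) = 385.5.

P* = 32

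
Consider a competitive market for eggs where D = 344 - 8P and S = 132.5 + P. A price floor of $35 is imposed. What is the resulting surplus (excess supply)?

Equilibrium price would be P* = 23.5, so the floor at 35 binds.
At P = 35: D = 64, S = 167.5.
Surplus = 167.5 − 64 = 103.5.

Surplus = 103.5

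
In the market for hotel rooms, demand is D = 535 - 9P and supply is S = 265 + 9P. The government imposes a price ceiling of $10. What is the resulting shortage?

Equilibrium price would be P* = 15, so the ceiling at 10 binds.
At P = 10: D = 535 − 9(10) = 445, S = 265 + 9(10) = 355.
Shortage = 445 − 355 = 90.

Shortage = 90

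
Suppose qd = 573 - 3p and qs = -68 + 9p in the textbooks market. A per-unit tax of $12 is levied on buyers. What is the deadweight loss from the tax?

Pre-tax equilibrium: p* = 641/12, q* = 412.75.
Tax on buyers shifts demand to qd = 573 − 3(p + 12) = 537 - 3p.
537 - 3p = -68 + 9p gives seller price ps = 605/12; buyers pay pb = 605/12 + 12 = 749/12.
New quantity: q = 573 − 3(749/12) = 385.75.
DWL = ½ × 12 × (412.75 − 385.75) = 162.

Deadweight loss = 162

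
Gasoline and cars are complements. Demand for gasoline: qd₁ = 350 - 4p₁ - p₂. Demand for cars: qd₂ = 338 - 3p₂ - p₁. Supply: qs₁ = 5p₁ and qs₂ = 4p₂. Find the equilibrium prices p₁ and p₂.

Market 1: 350 - 4p₁ - p₂ = 5p₁ → 9p₁ + p₂ = 350.
Market 2: 7p₂ + p₁ = 338.
Eliminating p₂: 7×(1) − 1×(2) gives 62p₁ = 2112, so p₁ = 1056/31.
Back-substitute into (2): p₂ = (338 − 1×1056/31) / 7 = 1346/31.

p₁ = 1056/31, p₂ = 1346/31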